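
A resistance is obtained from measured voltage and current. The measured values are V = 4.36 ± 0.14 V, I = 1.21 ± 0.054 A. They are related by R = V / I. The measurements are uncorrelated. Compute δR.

R is a product of powers, so relative uncertainties combine in quadrature:
  (1·δV/V)² = (1×0.0321)² = 0.00103;  (-1·δI/I)² = (-1×0.0446)² = 0.00199
δR/R = √(0.00302) = 0.0550
R = 3.60 Ω, so δR = 0.0550 × 3.60 = 0.198 Ω.

0.198 Ω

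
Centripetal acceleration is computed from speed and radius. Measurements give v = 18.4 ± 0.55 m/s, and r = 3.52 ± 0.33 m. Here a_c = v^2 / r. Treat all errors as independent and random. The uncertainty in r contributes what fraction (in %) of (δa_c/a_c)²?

71.1%

(δa_c/a_c)² = (2·δv/v)² + (-1·δr/r)²
  v term: (2×0.0299)² = 0.00357
  r term: (-1×0.0938)² = 0.00879
Total = 0.0124. Share from r = 0.00879/0.0124 = 0.711.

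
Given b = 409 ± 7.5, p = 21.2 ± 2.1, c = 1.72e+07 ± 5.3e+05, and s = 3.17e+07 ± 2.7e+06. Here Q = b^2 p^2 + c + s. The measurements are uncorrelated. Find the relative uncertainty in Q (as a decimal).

Let w = b^2·p^2 = 7.52e+07. δw/w = √((2·δb/b)² + (2·δp/p)²) = √(0.00135 + 0.0392) = 0.201, so δw = 1.51e+07.
Q = w + c + s: δQ = √(δw² + δc² + δs²) = √(2.29e+14 + 2.81e+11 + 7.29e+12) = 1.54e+07
Q = 1.24e+08, so δQ/Q = 1.54e+07/1.24e+08 = 0.124.

0.124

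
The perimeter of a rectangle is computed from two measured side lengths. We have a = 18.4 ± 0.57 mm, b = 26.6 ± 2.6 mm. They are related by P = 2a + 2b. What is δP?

5.32 mm

Sums and differences: (δP)² = Σ (cᵢ δxᵢ)².
  (2·δa)² = 1.30;  (2·δb)² = 27.0
δP = √(28.3) = 5.32 mm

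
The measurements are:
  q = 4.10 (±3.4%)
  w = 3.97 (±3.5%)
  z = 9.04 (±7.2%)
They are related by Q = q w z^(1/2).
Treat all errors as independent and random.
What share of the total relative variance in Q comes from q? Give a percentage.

31.4%

(δQ/Q)² = (1·δq/q)² + (1·δw/w)² + (½·δz/z)²
  q term: (1×0.0340)² = 0.00116
  w term: (1×0.0350)² = 0.00123
  z term: (0.5×0.0720)² = 0.00130
Total = 0.00368. Share from q = 0.00116/0.00368 = 0.314.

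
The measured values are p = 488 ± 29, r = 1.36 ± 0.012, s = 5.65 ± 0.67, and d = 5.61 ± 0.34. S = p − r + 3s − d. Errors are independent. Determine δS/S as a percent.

5.84%

S is a linear combination, so absolute uncertainties add in quadrature:
  (δp)² = 841;  (δr)² = 0.000144;  (3·δs)² = 4.04;  (δd)² = 0.116
δS = √(845) = 29.1
S = 498, so δS/S = 29.1/498 = 0.0584.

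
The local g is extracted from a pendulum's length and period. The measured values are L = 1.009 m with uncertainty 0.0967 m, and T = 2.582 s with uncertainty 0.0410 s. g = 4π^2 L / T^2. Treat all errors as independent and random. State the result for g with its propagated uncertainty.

5.975 ± 0.603 m/s^2

Since g is a product/quotient, work with relative uncertainties:
  (1·δL/L)² = (1×0.0958)² = 0.00918;  (-2·δT/T)² = (-2×0.0159)² = 0.00101
δg/g = √(0.0102) = 0.101
g = 5.975 m/s^2, so δg = 0.101 × 5.975 = 0.603 m/s^2.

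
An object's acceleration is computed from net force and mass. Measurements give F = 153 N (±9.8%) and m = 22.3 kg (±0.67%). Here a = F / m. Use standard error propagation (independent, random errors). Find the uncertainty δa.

Products/powers → add relative errors in quadrature, weighted by exponent:
  (1·δF/F)² = (1×0.0980)² = 0.00960;  (-1·δm/m)² = (-1×0.00670)² = 4.49e-05
δa/a = √(0.00965) = 0.0982
a = 6.86 m/s^2, so δa = 0.0982 × 6.86 = 0.674 m/s^2.

0.674 m/s^2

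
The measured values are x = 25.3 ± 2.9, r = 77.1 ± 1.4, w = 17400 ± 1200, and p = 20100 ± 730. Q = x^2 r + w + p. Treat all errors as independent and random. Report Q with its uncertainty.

86900 ± 11400

Let h = x^2·r = 49400. δh/h = √((2·δx/x)² + (1·δr/r)²) = √(0.0526 + 0.000330) = 0.230, so δh = 11300.
Q = h + w + p: δQ = √(δh² + δw² + δp²) = √(1.29e+08 + 1.44e+06 + 5.33e+05) = 11400
Q = 86900.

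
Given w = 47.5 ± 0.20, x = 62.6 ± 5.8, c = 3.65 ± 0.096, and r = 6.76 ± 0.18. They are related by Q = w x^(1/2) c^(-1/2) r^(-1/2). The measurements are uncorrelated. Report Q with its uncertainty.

75.7 ± 3.79

Relative error in a monomial: (δQ/Q)² = Σ (nᵢ · δxᵢ/xᵢ)².
  (1·δw/w)² = (1×0.00421)² = 1.77e-05;  (½·δx/x)² = (0.5×0.0927)² = 0.00215;  (−½·δc/c)² = (-0.5×0.0263)² = 0.000173;  (−½·δr/r)² = (-0.5×0.0266)² = 0.000177
δQ/Q = √(0.00251) = 0.0501
Q = 75.7, so δQ = 0.0501 × 75.7 = 3.79.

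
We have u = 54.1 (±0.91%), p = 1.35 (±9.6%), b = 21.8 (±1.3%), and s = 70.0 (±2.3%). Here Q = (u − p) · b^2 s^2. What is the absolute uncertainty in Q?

6.6e+06

Let w = u − p = 52.8. δw = √(δu² + δp²) = √(0.242 + 0.0168) = 0.509, so δw/w = 0.00965.
Q is then a monomial in w, b, s:
δQ/Q = √((δw/w)² + (2·δb/b)² + (2·δs/s)²) = √(9.31e-05 + 0.000676 + 0.00212) = 0.0537
Q = 1.23e+08, so δQ = 0.0537 × 1.23e+08 = 6.6e+06.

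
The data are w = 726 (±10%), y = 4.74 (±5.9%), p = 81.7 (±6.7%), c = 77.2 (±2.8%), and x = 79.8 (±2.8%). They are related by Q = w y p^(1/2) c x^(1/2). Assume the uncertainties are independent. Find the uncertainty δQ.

Relative error in a monomial: (δQ/Q)² = Σ (nᵢ · δxᵢ/xᵢ)².
  (1·δw/w)² = (1×0.100)² = 0.0100;  (1·δy/y)² = (1×0.0590)² = 0.00348;  (½·δp/p)² = (0.5×0.0670)² = 0.00112;  (1·δc/c)² = (1×0.0280)² = 0.000784;  (½·δx/x)² = (0.5×0.0280)² = 0.000196
δQ/Q = √(0.0156) = 0.125
Q = 2.15e+07, so δQ = 0.125 × 2.15e+07 = 2.68e+06.

2.68e+06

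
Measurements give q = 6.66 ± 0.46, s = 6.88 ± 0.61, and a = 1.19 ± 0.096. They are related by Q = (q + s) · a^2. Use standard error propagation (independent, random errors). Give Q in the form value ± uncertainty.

19.2 ± 3.28

Let u = q + s = 13.5. δu = √(δq² + δs²) = √(0.212 + 0.372) = 0.764, so δu/u = 0.0564.
Q is then a monomial in u, a:
δQ/Q = √((δu/u)² + (2·δa/a)²) = √(0.00318 + 0.0260) = 0.171
Q = 19.2, so δQ = 0.171 × 19.2 = 3.28.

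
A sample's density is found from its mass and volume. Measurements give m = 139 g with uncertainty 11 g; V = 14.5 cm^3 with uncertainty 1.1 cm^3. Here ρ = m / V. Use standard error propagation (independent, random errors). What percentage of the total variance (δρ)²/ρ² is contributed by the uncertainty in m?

(δρ/ρ)² = (1·δm/m)² + (-1·δV/V)²
  m term: (1×0.0791)² = 0.00626
  V term: (-1×0.0759)² = 0.00576
Total = 0.0120. Share from m = 0.00626/0.0120 = 0.521.

52.1%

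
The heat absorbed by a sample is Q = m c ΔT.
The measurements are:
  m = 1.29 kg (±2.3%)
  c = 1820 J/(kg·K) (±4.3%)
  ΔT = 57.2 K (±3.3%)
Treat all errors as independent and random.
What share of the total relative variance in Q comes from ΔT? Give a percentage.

31.4%

(δQ/Q)² = (1·δm/m)² + (1·δc/c)² + (1·δΔT/ΔT)²
  m term: (1×0.0230)² = 0.000529
  c term: (1×0.0430)² = 0.00185
  ΔT term: (1×0.0330)² = 0.00109
Total = 0.00347. Share from ΔT = 0.00109/0.00347 = 0.314.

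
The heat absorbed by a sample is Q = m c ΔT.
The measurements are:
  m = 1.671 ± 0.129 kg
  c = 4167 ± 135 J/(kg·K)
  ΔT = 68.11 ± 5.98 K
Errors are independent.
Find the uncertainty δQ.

57500 J

Since Q is a product/quotient, work with relative uncertainties:
  (1·δm/m)² = (1×0.0772)² = 0.00596;  (1·δc/c)² = (1×0.0324)² = 0.00105;  (1·δΔT/ΔT)² = (1×0.0878)² = 0.00771
δQ/Q = √(0.0147) = 0.121
Q = 474300 J, so δQ = 0.121 × 474300 = 57500 J.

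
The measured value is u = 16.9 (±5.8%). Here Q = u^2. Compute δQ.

33.1

For a monomial Q ∝ u^2, fractional errors add in quadrature:
  (2·δu/u)² = (2×0.0580)² = 0.0135
δQ/Q = √(0.0135) = 0.116
Q = 286, so δQ = 0.116 × 286 = 33.1.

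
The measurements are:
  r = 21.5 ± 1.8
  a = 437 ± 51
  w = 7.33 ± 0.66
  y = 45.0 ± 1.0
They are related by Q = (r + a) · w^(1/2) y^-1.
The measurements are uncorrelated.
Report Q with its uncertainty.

Let u = r + a = 458. δu = √(δr² + δa²) = √(3.24 + 2600) = 51.0, so δu/u = 0.111.
Q is then a monomial in u, w, y:
δQ/Q = √((δu/u)² + (½·δw/w)² + (-1·δy/y)²) = √(0.0124 + 0.00203 + 0.000494) = 0.122
Q = 27.6, so δQ = 0.122 × 27.6 = 3.37.

27.6 ± 3.37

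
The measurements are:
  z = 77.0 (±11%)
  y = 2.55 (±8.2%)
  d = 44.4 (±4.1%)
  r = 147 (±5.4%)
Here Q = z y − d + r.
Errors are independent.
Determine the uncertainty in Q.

Let p = z·y = 196. δp/p = √((1·δz/z)² + (1·δy/y)²) = √(0.0121 + 0.00672) = 0.137, so δp = 26.9.
Q = p − d + r: δQ = √(δp² + δd² + δr²) = √(726 + 3.31 + 63.0) = 28.1

28.1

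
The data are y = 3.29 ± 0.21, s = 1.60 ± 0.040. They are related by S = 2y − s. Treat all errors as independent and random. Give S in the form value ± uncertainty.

4.98 ± 0.422

For a sum/difference, combine absolute errors in quadrature:
  (2·δy)² = 0.176;  (δs)² = 0.00160
δS = √(0.178) = 0.422
S = 4.98.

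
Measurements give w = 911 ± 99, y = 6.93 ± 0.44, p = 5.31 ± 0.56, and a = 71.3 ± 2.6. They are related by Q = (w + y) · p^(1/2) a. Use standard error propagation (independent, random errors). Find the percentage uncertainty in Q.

Let u = w + y = 918. δu = √(δw² + δy²) = √(9800 + 0.194) = 99.0, so δu/u = 0.108.
Q is then a monomial in u, p, a:
δQ/Q = √((δu/u)² + (½·δp/p)² + (1·δa/a)²) = √(0.0116 + 0.00278 + 0.00133) = 0.125

12.5%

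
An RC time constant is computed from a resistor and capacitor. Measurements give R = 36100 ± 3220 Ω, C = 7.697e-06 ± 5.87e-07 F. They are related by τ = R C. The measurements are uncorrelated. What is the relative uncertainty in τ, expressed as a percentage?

11.7%

τ is a product of powers, so relative uncertainties combine in quadrature:
  (1·δR/R)² = (1×0.0892)² = 0.00796;  (1·δC/C)² = (1×0.0763)² = 0.00582
δτ/τ = √(0.0138) = 0.117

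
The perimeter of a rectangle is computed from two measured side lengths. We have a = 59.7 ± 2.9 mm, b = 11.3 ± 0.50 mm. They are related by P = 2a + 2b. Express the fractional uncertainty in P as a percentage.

Absolute uncertainties add in quadrature for a linear combination:
  (2·δa)² = 33.6;  (2·δb)² = 1.00
δP = √(34.6) = 5.89 mm
P = 142 mm, so δP/P = 5.89/142 = 0.0414.

4.14%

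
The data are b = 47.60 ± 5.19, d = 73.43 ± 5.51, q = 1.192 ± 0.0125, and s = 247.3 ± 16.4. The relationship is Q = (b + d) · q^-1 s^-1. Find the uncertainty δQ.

0.0377

Let u = b + d = 121.0. δu = √(δb² + δd²) = √(26.9 + 30.4) = 7.57, so δu/u = 0.0625.
Q is then a monomial in u, q, s:
δQ/Q = √((δu/u)² + (-1·δq/q)² + (-1·δs/s)²) = √(0.00391 + 0.000110 + 0.00440) = 0.0918
Q = 0.4106, so δQ = 0.0918 × 0.4106 = 0.0377.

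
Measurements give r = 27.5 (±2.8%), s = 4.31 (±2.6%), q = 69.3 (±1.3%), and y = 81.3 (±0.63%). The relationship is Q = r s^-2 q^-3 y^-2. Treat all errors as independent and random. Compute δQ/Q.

Each factor contributes (exponent × relative error)² to (δQ/Q)²:
  (1·δr/r)² = (1×0.0280)² = 0.000784;  (-2·δs/s)² = (-2×0.0260)² = 0.00270;  (-3·δq/q)² = (-3×0.0130)² = 0.00152;  (-2·δy/y)² = (-2×0.00630)² = 0.000159
δQ/Q = √(0.00517) = 0.0719

0.0719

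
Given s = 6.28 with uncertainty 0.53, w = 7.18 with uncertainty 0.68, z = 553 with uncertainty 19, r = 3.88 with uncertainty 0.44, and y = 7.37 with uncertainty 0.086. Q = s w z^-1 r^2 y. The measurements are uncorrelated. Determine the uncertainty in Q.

Q is a product of powers, so relative uncertainties combine in quadrature:
  (1·δs/s)² = (1×0.0844)² = 0.00712;  (1·δw/w)² = (1×0.0947)² = 0.00897;  (-1·δz/z)² = (-1×0.0344)² = 0.00118;  (2·δr/r)² = (2×0.113)² = 0.0514;  (1·δy/y)² = (1×0.0117)² = 0.000136
δQ/Q = √(0.0688) = 0.262
Q = 9.05, so δQ = 0.262 × 9.05 = 2.37.

2.37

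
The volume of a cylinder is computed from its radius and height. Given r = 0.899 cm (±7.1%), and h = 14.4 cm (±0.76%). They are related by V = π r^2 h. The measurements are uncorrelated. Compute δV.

Each factor contributes (exponent × relative error)² to (δV/V)²:
  (2·δr/r)² = (2×0.0710)² = 0.0202;  (1·δh/h)² = (1×0.00760)² = 5.78e-05
δV/V = √(0.0202) = 0.142
V = 36.6 cm^3, so δV = 0.142 × 36.6 = 5.20 cm^3.

5.20 cm^3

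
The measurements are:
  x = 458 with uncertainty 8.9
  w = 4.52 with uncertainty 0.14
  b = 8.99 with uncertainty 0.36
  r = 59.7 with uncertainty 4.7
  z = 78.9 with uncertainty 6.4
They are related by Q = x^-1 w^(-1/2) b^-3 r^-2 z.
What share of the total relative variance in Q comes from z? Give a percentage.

(δQ/Q)² = (-1·δx/x)² + (−½·δw/w)² + (-3·δb/b)² + (-2·δr/r)² + (1·δz/z)²
  x term: (-1×0.0194)² = 0.000378
  w term: (-0.5×0.0310)² = 0.000240
  b term: (-3×0.0400)² = 0.0144
  r term: (-2×0.0787)² = 0.0248
  z term: (1×0.0811)² = 0.00658
Total = 0.0464. Share from z = 0.00658/0.0464 = 0.142.

14.2%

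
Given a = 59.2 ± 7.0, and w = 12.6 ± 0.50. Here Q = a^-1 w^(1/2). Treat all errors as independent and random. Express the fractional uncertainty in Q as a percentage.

12.0%

Q is a product of powers, so relative uncertainties combine in quadrature:
  (-1·δa/a)² = (-1×0.118)² = 0.0140;  (½·δw/w)² = (0.5×0.0397)² = 0.000394
δQ/Q = √(0.0144) = 0.120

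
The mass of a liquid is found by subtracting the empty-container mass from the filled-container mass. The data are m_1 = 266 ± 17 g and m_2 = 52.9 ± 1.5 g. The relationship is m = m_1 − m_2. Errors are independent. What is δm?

For a sum/difference, combine absolute errors in quadrature:
  (δm_1)² = 289;  (δm_2)² = 2.25
δm = √(291) = 17.1 g

17.1 g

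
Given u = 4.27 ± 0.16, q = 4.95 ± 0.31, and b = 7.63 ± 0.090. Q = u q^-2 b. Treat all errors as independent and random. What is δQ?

Each factor contributes (exponent × relative error)² to (δQ/Q)²:
  (1·δu/u)² = (1×0.0375)² = 0.00140;  (-2·δq/q)² = (-2×0.0626)² = 0.0157;  (1·δb/b)² = (1×0.0118)² = 0.000139
δQ/Q = √(0.0172) = 0.131
Q = 1.33, so δQ = 0.131 × 1.33 = 0.175.

0.175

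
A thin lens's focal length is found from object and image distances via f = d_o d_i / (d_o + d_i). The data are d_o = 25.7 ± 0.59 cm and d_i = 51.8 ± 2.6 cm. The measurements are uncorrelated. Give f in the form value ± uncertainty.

∂f/∂d_o = (d_i/(d_o+d_i))² = 0.447;  ∂f/∂d_i = (d_o/(d_o+d_i))² = 0.110
δf = √((∂f/∂d_o · δd_o)² + (∂f/∂d_i · δd_i)²) = √(0.0695 + 0.0817) = 0.389 cm
f = 17.2 cm.

17.2 ± 0.389 cm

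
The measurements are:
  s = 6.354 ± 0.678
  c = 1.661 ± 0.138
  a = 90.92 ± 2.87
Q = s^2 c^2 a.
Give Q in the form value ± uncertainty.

10130 ± 2760

Products/powers → add relative errors in quadrature, weighted by exponent:
  (2·δs/s)² = (2×0.107)² = 0.0455;  (2·δc/c)² = (2×0.0831)² = 0.0276;  (1·δa/a)² = (1×0.0316)² = 0.000996
δQ/Q = √(0.0742) = 0.272
Q = 10130, so δQ = 0.272 × 10130 = 2760.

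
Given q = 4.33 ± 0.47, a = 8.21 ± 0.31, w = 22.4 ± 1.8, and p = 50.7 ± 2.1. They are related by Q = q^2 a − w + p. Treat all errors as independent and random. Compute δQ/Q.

0.187

Let h = q^2·a = 154. δh/h = √((2·δq/q)² + (1·δa/a)²) = √(0.0471 + 0.00143) = 0.220, so δh = 33.9.
Q = h − w + p: δQ = √(δh² + δw² + δp²) = √(1150 + 3.24 + 4.41) = 34.0
Q = 182, so δQ/Q = 34.0/182 = 0.187.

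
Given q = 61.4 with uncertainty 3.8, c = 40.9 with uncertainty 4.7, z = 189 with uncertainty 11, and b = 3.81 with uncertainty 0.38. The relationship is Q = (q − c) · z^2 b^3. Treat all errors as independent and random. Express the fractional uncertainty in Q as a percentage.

43.6%

Let u = q − c = 20.5. δu = √(δq² + δc²) = √(14.4 + 22.1) = 6.04, so δu/u = 0.295.
Q is then a monomial in u, z, b:
δQ/Q = √((δu/u)² + (2·δz/z)² + (3·δb/b)²) = √(0.0869 + 0.0135 + 0.0895) = 0.436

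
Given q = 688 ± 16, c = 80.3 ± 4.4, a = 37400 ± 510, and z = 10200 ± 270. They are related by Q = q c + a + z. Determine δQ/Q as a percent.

3.25%

Let p = q·c = 55200. δp/p = √((1·δq/q)² + (1·δc/c)²) = √(0.000541 + 0.00300) = 0.0595, so δp = 3290.
Q = p + a + z: δQ = √(δp² + δa² + δz²) = √(1.08e+07 + 2.6e+05 + 72900) = 3340
Q = 1.03e+05, so δQ/Q = 3340/1.03e+05 = 0.0325.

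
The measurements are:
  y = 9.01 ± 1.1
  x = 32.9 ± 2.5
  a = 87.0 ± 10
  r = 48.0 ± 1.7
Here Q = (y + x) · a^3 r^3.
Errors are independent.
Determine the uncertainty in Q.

Let u = y + x = 41.9. δu = √(δy² + δx²) = √(1.21 + 6.25) = 2.73, so δu/u = 0.0652.
Q is then a monomial in u, a, r:
δQ/Q = √((δu/u)² + (3·δa/a)² + (3·δr/r)²) = √(0.00425 + 0.119 + 0.0113) = 0.367
Q = 3.05e+12, so δQ = 0.367 × 3.05e+12 = 1.12e+12.

1.12e+12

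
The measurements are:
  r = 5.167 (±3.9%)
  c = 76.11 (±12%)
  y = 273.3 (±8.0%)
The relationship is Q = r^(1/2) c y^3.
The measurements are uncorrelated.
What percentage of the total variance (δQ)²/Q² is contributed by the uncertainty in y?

79.6%

(δQ/Q)² = (½·δr/r)² + (1·δc/c)² + (3·δy/y)²
  r term: (0.5×0.0390)² = 0.000380
  c term: (1×0.120)² = 0.0144
  y term: (3×0.0800)² = 0.0576
Total = 0.0724. Share from y = 0.0576/0.0724 = 0.796.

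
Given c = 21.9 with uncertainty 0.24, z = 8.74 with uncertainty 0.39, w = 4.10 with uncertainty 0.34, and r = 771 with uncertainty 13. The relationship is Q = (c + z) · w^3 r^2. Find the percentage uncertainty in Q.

25.2%

Let u = c + z = 30.6. δu = √(δc² + δz²) = √(0.0576 + 0.152) = 0.458, so δu/u = 0.0149.
Q is then a monomial in u, w, r:
δQ/Q = √((δu/u)² + (3·δw/w)² + (2·δr/r)²) = √(0.000223 + 0.0619 + 0.00114) = 0.252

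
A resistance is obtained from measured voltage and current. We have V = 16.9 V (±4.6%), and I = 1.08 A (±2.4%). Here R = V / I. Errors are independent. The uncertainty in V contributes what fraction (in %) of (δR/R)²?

(δR/R)² = (1·δV/V)² + (-1·δI/I)²
  V term: (1×0.0460)² = 0.00212
  I term: (-1×0.0240)² = 0.000576
Total = 0.00269. Share from V = 0.00212/0.00269 = 0.786.

78.6%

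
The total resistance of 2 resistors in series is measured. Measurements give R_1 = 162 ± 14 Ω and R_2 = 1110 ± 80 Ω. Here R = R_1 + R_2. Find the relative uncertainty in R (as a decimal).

0.0638

Each term contributes (cᵢ δxᵢ)² to (δR)²:
  (δR_1)² = 196;  (δR_2)² = 6400
δR = √(6600) = 81.2 Ω
R = 1270 Ω, so δR/R = 81.2/1270 = 0.0638.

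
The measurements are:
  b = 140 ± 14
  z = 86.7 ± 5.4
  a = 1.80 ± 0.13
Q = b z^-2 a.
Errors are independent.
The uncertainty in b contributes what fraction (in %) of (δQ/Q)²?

32.5%

(δQ/Q)² = (1·δb/b)² + (-2·δz/z)² + (1·δa/a)²
  b term: (1×0.100)² = 0.0100
  z term: (-2×0.0623)² = 0.0155
  a term: (1×0.0722)² = 0.00522
Total = 0.0307. Share from b = 0.0100/0.0307 = 0.325.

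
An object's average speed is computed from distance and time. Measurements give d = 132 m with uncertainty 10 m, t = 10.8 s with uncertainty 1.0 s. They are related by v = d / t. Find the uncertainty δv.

1.46 m/s

Relative error in a monomial: (δv/v)² = Σ (nᵢ · δxᵢ/xᵢ)².
  (1·δd/d)² = (1×0.0758)² = 0.00574;  (-1·δt/t)² = (-1×0.0926)² = 0.00857
δv/v = √(0.0143) = 0.120
v = 12.2 m/s, so δv = 0.120 × 12.2 = 1.46 m/s.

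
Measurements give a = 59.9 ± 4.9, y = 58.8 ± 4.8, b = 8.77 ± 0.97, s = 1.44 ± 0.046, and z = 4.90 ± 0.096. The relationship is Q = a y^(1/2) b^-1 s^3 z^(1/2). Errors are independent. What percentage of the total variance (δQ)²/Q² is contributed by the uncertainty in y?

(δQ/Q)² = (1·δa/a)² + (½·δy/y)² + (-1·δb/b)² + (3·δs/s)² + (½·δz/z)²
  a term: (1×0.0818)² = 0.00669
  y term: (0.5×0.0816)² = 0.00167
  b term: (-1×0.111)² = 0.0122
  s term: (3×0.0319)² = 0.00918
  z term: (0.5×0.0196)² = 9.6e-05
Total = 0.0299. Share from y = 0.00167/0.0299 = 0.0558.

5.58%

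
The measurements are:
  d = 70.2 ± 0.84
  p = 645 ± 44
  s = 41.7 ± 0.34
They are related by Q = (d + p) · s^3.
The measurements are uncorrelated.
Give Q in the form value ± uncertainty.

Let u = d + p = 715. δu = √(δd² + δp²) = √(0.706 + 1940) = 44.0, so δu/u = 0.0615.
Q is then a monomial in u, s:
δQ/Q = √((δu/u)² + (3·δs/s)²) = √(0.00379 + 0.000598) = 0.0662
Q = 5.19e+07, so δQ = 0.0662 × 5.19e+07 = 3.43e+06.

(5.19 ± 0.343) × 10^7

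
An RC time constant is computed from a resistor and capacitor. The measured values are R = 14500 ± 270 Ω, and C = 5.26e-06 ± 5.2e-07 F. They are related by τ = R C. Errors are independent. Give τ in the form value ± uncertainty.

Products/powers → add relative errors in quadrature, weighted by exponent:
  (1·δR/R)² = (1×0.0186)² = 0.000347;  (1·δC/C)² = (1×0.0989)² = 0.00977
δτ/τ = √(0.0101) = 0.101
τ = 0.0763 s, so δτ = 0.101 × 0.0763 = 0.00767 s.

0.0763 ± 0.00767 s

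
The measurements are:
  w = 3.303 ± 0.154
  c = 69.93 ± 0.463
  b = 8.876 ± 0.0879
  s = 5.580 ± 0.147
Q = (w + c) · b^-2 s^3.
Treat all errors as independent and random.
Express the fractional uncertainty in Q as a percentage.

Let u = w + c = 73.23. δu = √(δw² + δc²) = √(0.0237 + 0.214) = 0.488, so δu/u = 0.00666.
Q is then a monomial in u, b, s:
δQ/Q = √((δu/u)² + (-2·δb/b)² + (3·δs/s)²) = √(4.44e-05 + 0.000392 + 0.00625) = 0.0817

8.17%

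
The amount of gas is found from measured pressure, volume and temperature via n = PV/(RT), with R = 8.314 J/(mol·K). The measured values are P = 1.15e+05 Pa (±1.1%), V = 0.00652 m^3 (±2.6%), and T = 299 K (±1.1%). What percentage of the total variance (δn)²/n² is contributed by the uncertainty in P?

13.2%

(δn/n)² = (1·δP/P)² + (1·δV/V)² + (-1·δT/T)²
  P term: (1×0.0110)² = 0.000121
  V term: (1×0.0260)² = 0.000676
  T term: (-1×0.0110)² = 0.000121
Total = 0.000918. Share from P = 0.000121/0.000918 = 0.132.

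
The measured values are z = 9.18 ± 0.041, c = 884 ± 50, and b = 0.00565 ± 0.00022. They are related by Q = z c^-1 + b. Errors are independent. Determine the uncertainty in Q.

0.000629

Let p = z·c^-1 = 0.0104. δp/p = √((1·δz/z)² + (-1·δc/c)²) = √(1.99e-05 + 0.00320) = 0.0567, so δp = 0.000589.
Q = p + b: δQ = √(δp² + δb²) = √(3.47e-07 + 4.84e-08) = 0.000629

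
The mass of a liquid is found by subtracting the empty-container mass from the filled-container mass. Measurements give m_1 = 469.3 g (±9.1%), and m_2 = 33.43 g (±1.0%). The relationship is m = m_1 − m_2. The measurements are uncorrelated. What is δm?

42.7 g

Sums and differences: (δm)² = Σ (cᵢ δxᵢ)².
  (δm_1)² = 1820;  (δm_2)² = 0.112
δm = √(1820) = 42.7 g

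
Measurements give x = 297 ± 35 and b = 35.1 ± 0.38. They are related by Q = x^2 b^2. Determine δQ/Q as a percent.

Products/powers → add relative errors in quadrature, weighted by exponent:
  (2·δx/x)² = (2×0.118)² = 0.0555;  (2·δb/b)² = (2×0.0108)² = 0.000469
δQ/Q = √(0.0560) = 0.237

23.7%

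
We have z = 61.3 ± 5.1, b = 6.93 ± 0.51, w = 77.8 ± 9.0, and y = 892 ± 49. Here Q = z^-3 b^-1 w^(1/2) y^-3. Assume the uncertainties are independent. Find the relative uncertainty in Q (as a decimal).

For a monomial Q ∝ z^-3, b^-1, w^(1/2), y^-3, fractional errors add in quadrature:
  (-3·δz/z)² = (-3×0.0832)² = 0.0623;  (-1·δb/b)² = (-1×0.0736)² = 0.00542;  (½·δw/w)² = (0.5×0.116)² = 0.00335;  (-3·δy/y)² = (-3×0.0549)² = 0.0272
δQ/Q = √(0.0982) = 0.313

0.313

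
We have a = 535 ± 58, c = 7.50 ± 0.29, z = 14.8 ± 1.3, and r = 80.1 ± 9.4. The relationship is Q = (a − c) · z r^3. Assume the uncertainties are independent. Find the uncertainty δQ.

1.52e+09

Let u = a − c = 528. δu = √(δa² + δc²) = √(3360 + 0.0841) = 58.0, so δu/u = 0.110.
Q is then a monomial in u, z, r:
δQ/Q = √((δu/u)² + (1·δz/z)² + (3·δr/r)²) = √(0.0121 + 0.00772 + 0.124) = 0.379
Q = 4.01e+09, so δQ = 0.379 × 4.01e+09 = 1.52e+09.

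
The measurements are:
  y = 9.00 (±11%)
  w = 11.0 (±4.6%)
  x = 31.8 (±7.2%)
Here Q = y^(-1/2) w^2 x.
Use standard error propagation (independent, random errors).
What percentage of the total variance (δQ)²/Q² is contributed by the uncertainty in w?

50.8%

(δQ/Q)² = (−½·δy/y)² + (2·δw/w)² + (1·δx/x)²
  y term: (-0.5×0.110)² = 0.00302
  w term: (2×0.0460)² = 0.00846
  x term: (1×0.0720)² = 0.00518
Total = 0.0167. Share from w = 0.00846/0.0167 = 0.508.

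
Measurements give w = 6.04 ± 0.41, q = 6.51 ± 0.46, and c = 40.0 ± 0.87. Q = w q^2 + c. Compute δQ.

Let p = w·q^2 = 256. δp/p = √((1·δw/w)² + (2·δq/q)²) = √(0.00461 + 0.0200) = 0.157, so δp = 40.1.
Q = p + c: δQ = √(δp² + δc²) = √(1610 + 0.757) = 40.1

40.1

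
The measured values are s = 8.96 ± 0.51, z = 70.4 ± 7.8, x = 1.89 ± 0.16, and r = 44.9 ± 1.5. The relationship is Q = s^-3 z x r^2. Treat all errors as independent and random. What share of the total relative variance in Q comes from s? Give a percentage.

54.9%

(δQ/Q)² = (-3·δs/s)² + (1·δz/z)² + (1·δx/x)² + (2·δr/r)²
  s term: (-3×0.0569)² = 0.0292
  z term: (1×0.111)² = 0.0123
  x term: (1×0.0847)² = 0.00717
  r term: (2×0.0334)² = 0.00446
Total = 0.0531. Share from s = 0.0292/0.0531 = 0.549.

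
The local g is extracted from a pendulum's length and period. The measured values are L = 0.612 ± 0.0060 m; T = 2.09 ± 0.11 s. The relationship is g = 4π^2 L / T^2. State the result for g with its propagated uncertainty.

5.53 ± 0.585 m/s^2

For a monomial g ∝ L, T^-2, fractional errors add in quadrature:
  (1·δL/L)² = (1×0.00980)² = 9.61e-05;  (-2·δT/T)² = (-2×0.0526)² = 0.0111
δg/g = √(0.0112) = 0.106
g = 5.53 m/s^2, so δg = 0.106 × 5.53 = 0.585 m/s^2.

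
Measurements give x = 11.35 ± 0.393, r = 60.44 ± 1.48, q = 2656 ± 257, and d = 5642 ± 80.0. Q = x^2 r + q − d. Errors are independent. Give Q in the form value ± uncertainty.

4800 ± 632

Let p = x^2·r = 7786. δp/p = √((2·δx/x)² + (1·δr/r)²) = √(0.00480 + 0.000600) = 0.0735, so δp = 572.
Q = p + q − d: δQ = √(δp² + δq² + δd²) = √(3.27e+05 + 66000 + 6400) = 632
Q = 4800.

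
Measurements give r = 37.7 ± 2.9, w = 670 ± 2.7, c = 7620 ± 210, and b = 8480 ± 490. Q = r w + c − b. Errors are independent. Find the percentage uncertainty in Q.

Let p = r·w = 25300. δp/p = √((1·δr/r)² + (1·δw/w)²) = √(0.00592 + 1.62e-05) = 0.0770, so δp = 1950.
Q = p + c − b: δQ = √(δp² + δc² + δb²) = √(3.79e+06 + 44100 + 2.4e+05) = 2020
Q = 24400, so δQ/Q = 2020/24400 = 0.0827.

8.27%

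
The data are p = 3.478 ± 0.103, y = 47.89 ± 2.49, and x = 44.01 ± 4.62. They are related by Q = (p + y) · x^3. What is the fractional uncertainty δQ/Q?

0.319

Let u = p + y = 51.37. δu = √(δp² + δy²) = √(0.0106 + 6.20) = 2.49, so δu/u = 0.0485.
Q is then a monomial in u, x:
δQ/Q = √((δu/u)² + (3·δx/x)²) = √(0.00235 + 0.0992) = 0.319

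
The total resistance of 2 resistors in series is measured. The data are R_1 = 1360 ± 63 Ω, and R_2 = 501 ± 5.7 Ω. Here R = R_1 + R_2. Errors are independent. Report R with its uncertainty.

1860 ± 63.3 Ω

Sums and differences: (δR)² = Σ (cᵢ δxᵢ)².
  (δR_1)² = 3970;  (δR_2)² = 32.5
δR = √(4000) = 63.3 Ω
R = 1860 Ω.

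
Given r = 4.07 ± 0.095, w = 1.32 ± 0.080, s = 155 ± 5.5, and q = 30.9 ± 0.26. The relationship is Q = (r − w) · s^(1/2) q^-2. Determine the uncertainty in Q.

0.00184

Let u = r − w = 2.75. δu = √(δr² + δw²) = √(0.00903 + 0.00640) = 0.124, so δu/u = 0.0452.
Q is then a monomial in u, s, q:
δQ/Q = √((δu/u)² + (½·δs/s)² + (-2·δq/q)²) = √(0.00204 + 0.000315 + 0.000283) = 0.0514
Q = 0.0359, so δQ = 0.0514 × 0.0359 = 0.00184.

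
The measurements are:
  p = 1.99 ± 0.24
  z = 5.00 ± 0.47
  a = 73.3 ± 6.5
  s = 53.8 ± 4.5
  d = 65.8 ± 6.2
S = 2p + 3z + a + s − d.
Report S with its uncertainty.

For a sum/difference, combine absolute errors in quadrature:
  (2·δp)² = 0.230;  (3·δz)² = 1.99;  (δa)² = 42.2;  (δs)² = 20.2;  (δd)² = 38.4
δS = √(103) = 10.2
S = 80.3.

80.3 ± 10.2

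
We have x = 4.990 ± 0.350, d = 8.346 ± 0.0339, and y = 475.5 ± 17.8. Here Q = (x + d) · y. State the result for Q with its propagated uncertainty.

6341 ± 290

Let u = x + d = 13.34. δu = √(δx² + δd²) = √(0.122 + 0.00115) = 0.352, so δu/u = 0.0264.
Q is then a monomial in u, y:
δQ/Q = √((δu/u)² + (1·δy/y)²) = √(0.000695 + 0.00140) = 0.0458
Q = 6341, so δQ = 0.0458 × 6341 = 290.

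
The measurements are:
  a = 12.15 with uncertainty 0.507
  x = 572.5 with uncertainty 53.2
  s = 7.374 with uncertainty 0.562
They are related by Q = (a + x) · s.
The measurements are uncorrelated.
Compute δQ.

Let u = a + x = 584.6. δu = √(δa² + δx²) = √(0.257 + 2830) = 53.2, so δu/u = 0.0910.
Q is then a monomial in u, s:
δQ/Q = √((δu/u)² + (1·δs/s)²) = √(0.00828 + 0.00581) = 0.119
Q = 4311, so δQ = 0.119 × 4311 = 512.

512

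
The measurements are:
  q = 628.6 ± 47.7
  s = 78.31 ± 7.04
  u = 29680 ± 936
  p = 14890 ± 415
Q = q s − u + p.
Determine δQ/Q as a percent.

Let w = q·s = 49230. δw/w = √((1·δq/q)² + (1·δs/s)²) = √(0.00576 + 0.00808) = 0.118, so δw = 5790.
Q = w − u + p: δQ = √(δw² + δu² + δp²) = √(3.35e+07 + 8.76e+05 + 1.72e+05) = 5880
Q = 34440, so δQ/Q = 5880/34440 = 0.171.

17.1%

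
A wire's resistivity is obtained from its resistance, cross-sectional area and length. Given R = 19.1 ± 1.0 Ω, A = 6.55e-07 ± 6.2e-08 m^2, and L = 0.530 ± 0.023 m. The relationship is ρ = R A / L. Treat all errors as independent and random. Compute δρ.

2.75e-06 Ω·m

Products/powers → add relative errors in quadrature, weighted by exponent:
  (1·δR/R)² = (1×0.0524)² = 0.00274;  (1·δA/A)² = (1×0.0947)² = 0.00896;  (-1·δL/L)² = (-1×0.0434)² = 0.00188
δρ/ρ = √(0.0136) = 0.117
ρ = 2.36e-05 Ω·m, so δρ = 0.117 × 2.36e-05 = 2.75e-06 Ω·m.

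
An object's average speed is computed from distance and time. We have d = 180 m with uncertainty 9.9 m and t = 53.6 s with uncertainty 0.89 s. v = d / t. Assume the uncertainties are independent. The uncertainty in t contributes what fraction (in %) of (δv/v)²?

8.35%

(δv/v)² = (1·δd/d)² + (-1·δt/t)²
  d term: (1×0.0550)² = 0.00302
  t term: (-1×0.0166)² = 0.000276
Total = 0.00330. Share from t = 0.000276/0.00330 = 0.0835.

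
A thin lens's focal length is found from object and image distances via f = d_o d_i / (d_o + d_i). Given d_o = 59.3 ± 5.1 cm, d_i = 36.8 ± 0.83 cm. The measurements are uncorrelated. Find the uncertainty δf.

∂f/∂d_o = (d_i/(d_o+d_i))² = 0.147;  ∂f/∂d_i = (d_o/(d_o+d_i))² = 0.381
δf = √((∂f/∂d_o · δd_o)² + (∂f/∂d_i · δd_i)²) = √(0.559 + 0.0999) = 0.812 cm

0.812 cm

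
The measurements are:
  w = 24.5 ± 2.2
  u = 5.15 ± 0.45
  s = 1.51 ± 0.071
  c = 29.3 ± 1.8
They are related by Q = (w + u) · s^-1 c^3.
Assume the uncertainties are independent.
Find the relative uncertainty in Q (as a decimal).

Let h = w + u = 29.6. δh = √(δw² + δu²) = √(4.84 + 0.203) = 2.25, so δh/h = 0.0757.
Q is then a monomial in h, s, c:
δQ/Q = √((δh/h)² + (-1·δs/s)² + (3·δc/c)²) = √(0.00574 + 0.00221 + 0.0340) = 0.205

0.205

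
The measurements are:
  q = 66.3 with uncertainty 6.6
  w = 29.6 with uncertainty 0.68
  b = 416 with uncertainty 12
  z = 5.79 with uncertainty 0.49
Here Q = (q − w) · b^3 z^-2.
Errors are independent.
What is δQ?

2.07e+07

Let u = q − w = 36.7. δu = √(δq² + δw²) = √(43.6 + 0.462) = 6.63, so δu/u = 0.181.
Q is then a monomial in u, b, z:
δQ/Q = √((δu/u)² + (3·δb/b)² + (-2·δz/z)²) = √(0.0327 + 0.00749 + 0.0286) = 0.262
Q = 7.88e+07, so δQ = 0.262 × 7.88e+07 = 2.07e+07.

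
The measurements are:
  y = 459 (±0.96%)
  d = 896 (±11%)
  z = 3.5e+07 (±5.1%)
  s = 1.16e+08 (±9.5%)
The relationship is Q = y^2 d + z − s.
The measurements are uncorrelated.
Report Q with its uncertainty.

(1.08 ± 0.239) × 10^8

Let p = y^2·d = 1.89e+08. δp/p = √((2·δy/y)² + (1·δd/d)²) = √(0.000369 + 0.0121) = 0.112, so δp = 2.11e+07.
Q = p + z − s: δQ = √(δp² + δz² + δs²) = √(4.44e+14 + 3.19e+12 + 1.21e+14) = 2.39e+07
Q = 1.08e+08.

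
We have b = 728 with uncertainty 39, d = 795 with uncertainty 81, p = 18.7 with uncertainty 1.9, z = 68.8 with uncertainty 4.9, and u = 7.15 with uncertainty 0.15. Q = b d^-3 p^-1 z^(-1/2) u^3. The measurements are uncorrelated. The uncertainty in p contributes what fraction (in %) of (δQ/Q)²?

(δQ/Q)² = (1·δb/b)² + (-3·δd/d)² + (-1·δp/p)² + (−½·δz/z)² + (3·δu/u)²
  b term: (1×0.0536)² = 0.00287
  d term: (-3×0.102)² = 0.0934
  p term: (-1×0.102)² = 0.0103
  z term: (-0.5×0.0712)² = 0.00127
  u term: (3×0.0210)² = 0.00396
Total = 0.112. Share from p = 0.0103/0.112 = 0.0923.

9.23%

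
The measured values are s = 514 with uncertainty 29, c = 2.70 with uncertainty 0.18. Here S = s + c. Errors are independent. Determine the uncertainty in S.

29.0

Sums and differences: (δS)² = Σ (cᵢ δxᵢ)².
  (δs)² = 841;  (δc)² = 0.0324
δS = √(841) = 29.0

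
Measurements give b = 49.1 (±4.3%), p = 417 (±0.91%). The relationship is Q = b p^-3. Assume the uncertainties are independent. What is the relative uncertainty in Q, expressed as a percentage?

Since Q is a product/quotient, work with relative uncertainties:
  (1·δb/b)² = (1×0.0430)² = 0.00185;  (-3·δp/p)² = (-3×0.00910)² = 0.000745
δQ/Q = √(0.00259) = 0.0509

5.09%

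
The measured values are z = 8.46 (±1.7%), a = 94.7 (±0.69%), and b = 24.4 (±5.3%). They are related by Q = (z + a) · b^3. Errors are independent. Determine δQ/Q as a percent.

15.9%

Let u = z + a = 103. δu = √(δz² + δa²) = √(0.0207 + 0.427) = 0.669, so δu/u = 0.00649.
Q is then a monomial in u, b:
δQ/Q = √((δu/u)² + (3·δb/b)²) = √(4.21e-05 + 0.0253) = 0.159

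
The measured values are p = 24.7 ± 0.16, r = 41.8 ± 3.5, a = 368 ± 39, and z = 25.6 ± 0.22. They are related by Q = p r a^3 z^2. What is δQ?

1.11e+13

Relative error in a monomial: (δQ/Q)² = Σ (nᵢ · δxᵢ/xᵢ)².
  (1·δp/p)² = (1×0.00648)² = 4.2e-05;  (1·δr/r)² = (1×0.0837)² = 0.00701;  (3·δa/a)² = (3×0.106)² = 0.101;  (2·δz/z)² = (2×0.00859)² = 0.000295
δQ/Q = √(0.108) = 0.329
Q = 3.37e+13, so δQ = 0.329 × 3.37e+13 = 1.11e+13.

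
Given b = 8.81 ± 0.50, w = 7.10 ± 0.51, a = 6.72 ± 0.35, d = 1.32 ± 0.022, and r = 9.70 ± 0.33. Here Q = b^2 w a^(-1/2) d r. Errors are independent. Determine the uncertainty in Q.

386

Products/powers → add relative errors in quadrature, weighted by exponent:
  (2·δb/b)² = (2×0.0568)² = 0.0129;  (1·δw/w)² = (1×0.0718)² = 0.00516;  (−½·δa/a)² = (-0.5×0.0521)² = 0.000678;  (1·δd/d)² = (1×0.0167)² = 0.000278;  (1·δr/r)² = (1×0.0340)² = 0.00116
δQ/Q = √(0.0202) = 0.142
Q = 2720, so δQ = 0.142 × 2720 = 386.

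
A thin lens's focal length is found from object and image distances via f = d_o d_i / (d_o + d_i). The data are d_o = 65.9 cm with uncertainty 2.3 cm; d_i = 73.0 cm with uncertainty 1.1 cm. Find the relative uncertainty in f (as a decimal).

0.0197

∂f/∂d_o = (d_i/(d_o+d_i))² = 0.276;  ∂f/∂d_i = (d_o/(d_o+d_i))² = 0.225
δf = √((∂f/∂d_o · δd_o)² + (∂f/∂d_i · δd_i)²) = √(0.404 + 0.0613) = 0.682 cm
f = 34.6 cm, so δf/f = 0.682/34.6 = 0.0197.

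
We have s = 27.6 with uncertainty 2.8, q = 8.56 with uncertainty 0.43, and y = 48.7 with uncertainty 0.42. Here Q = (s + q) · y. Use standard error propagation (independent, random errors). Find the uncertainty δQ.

Let u = s + q = 36.2. δu = √(δs² + δq²) = √(7.84 + 0.185) = 2.83, so δu/u = 0.0783.
Q is then a monomial in u, y:
δQ/Q = √((δu/u)² + (1·δy/y)²) = √(0.00614 + 7.44e-05) = 0.0788
Q = 1760, so δQ = 0.0788 × 1760 = 139.

139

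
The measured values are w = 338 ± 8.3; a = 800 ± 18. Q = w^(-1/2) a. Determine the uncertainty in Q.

1.12

Q is a product of powers, so relative uncertainties combine in quadrature:
  (−½·δw/w)² = (-0.5×0.0246)² = 0.000151;  (1·δa/a)² = (1×0.0225)² = 0.000506
δQ/Q = √(0.000657) = 0.0256
Q = 43.5, so δQ = 0.0256 × 43.5 = 1.12.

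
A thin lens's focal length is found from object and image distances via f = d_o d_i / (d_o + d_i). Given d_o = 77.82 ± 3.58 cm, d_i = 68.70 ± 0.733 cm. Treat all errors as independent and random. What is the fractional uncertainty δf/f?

∂f/∂d_o = (d_i/(d_o+d_i))² = 0.220;  ∂f/∂d_i = (d_o/(d_o+d_i))² = 0.282
δf = √((∂f/∂d_o · δd_o)² + (∂f/∂d_i · δd_i)²) = √(0.619 + 0.0428) = 0.814 cm
f = 36.49 cm, so δf/f = 0.814/36.49 = 0.0223.

0.0223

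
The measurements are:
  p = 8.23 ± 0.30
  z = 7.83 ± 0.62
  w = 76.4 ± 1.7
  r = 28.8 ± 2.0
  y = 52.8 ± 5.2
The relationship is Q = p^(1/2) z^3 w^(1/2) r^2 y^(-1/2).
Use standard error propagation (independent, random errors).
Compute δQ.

3.85e+05

Relative error in a monomial: (δQ/Q)² = Σ (nᵢ · δxᵢ/xᵢ)².
  (½·δp/p)² = (0.5×0.0365)² = 0.000332;  (3·δz/z)² = (3×0.0792)² = 0.0564;  (½·δw/w)² = (0.5×0.0223)² = 0.000124;  (2·δr/r)² = (2×0.0694)² = 0.0193;  (−½·δy/y)² = (-0.5×0.0985)² = 0.00242
δQ/Q = √(0.0786) = 0.280
Q = 1.37e+06, so δQ = 0.280 × 1.37e+06 = 3.85e+05.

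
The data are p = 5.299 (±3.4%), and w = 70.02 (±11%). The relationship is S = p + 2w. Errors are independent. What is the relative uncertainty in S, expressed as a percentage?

10.6%

S is a linear combination, so absolute uncertainties add in quadrature:
  (δp)² = 0.0325;  (2·δw)² = 237
δS = √(237) = 15.4
S = 145.3, so δS/S = 15.4/145.3 = 0.106.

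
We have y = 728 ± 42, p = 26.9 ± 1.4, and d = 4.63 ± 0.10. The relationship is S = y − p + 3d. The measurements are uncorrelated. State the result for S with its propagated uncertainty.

S is a linear combination, so absolute uncertainties add in quadrature:
  (δy)² = 1760;  (δp)² = 1.96;  (3·δd)² = 0.0900
δS = √(1770) = 42.0
S = 715.

715 ± 42.0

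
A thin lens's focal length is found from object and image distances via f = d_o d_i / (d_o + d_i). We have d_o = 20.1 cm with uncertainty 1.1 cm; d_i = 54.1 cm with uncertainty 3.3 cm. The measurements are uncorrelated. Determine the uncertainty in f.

∂f/∂d_o = (d_i/(d_o+d_i))² = 0.532;  ∂f/∂d_i = (d_o/(d_o+d_i))² = 0.0734
δf = √((∂f/∂d_o · δd_o)² + (∂f/∂d_i · δd_i)²) = √(0.342 + 0.0586) = 0.633 cm

0.633 cm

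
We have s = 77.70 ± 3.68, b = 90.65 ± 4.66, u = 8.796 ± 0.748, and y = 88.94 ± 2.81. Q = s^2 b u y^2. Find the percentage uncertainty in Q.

Products/powers → add relative errors in quadrature, weighted by exponent:
  (2·δs/s)² = (2×0.0474)² = 0.00897;  (1·δb/b)² = (1×0.0514)² = 0.00264;  (1·δu/u)² = (1×0.0850)² = 0.00723;  (2·δy/y)² = (2×0.0316)² = 0.00399
δQ/Q = √(0.0228) = 0.151

15.1%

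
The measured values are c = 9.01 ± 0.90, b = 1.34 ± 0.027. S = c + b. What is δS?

0.900

Absolute uncertainties add in quadrature for a linear combination:
  (δc)² = 0.810;  (δb)² = 0.000729
δS = √(0.811) = 0.900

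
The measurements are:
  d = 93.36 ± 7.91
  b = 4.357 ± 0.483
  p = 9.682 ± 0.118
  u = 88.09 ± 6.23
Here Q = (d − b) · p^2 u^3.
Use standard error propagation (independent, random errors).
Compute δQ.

Let w = d − b = 89.00. δw = √(δd² + δb²) = √(62.6 + 0.233) = 7.92, so δw/w = 0.0890.
Q is then a monomial in w, p, u:
δQ/Q = √((δw/w)² + (2·δp/p)² + (3·δu/u)²) = √(0.00793 + 0.000594 + 0.0450) = 0.231
Q = 5.703e+09, so δQ = 0.231 × 5.703e+09 = 1.32e+09.

1.32e+09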